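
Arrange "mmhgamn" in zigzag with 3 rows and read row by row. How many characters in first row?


Zigzag "mmhgamn" into 3 rows:
Placing characters:
  'm' => row 0
  'm' => row 1
  'h' => row 2
  'g' => row 1
  'a' => row 0
  'm' => row 1
  'n' => row 2
Rows:
  Row 0: "ma"
  Row 1: "mgm"
  Row 2: "hn"
First row length: 2

2


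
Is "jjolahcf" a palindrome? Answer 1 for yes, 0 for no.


Input: jjolahcf
Reversed: fchalojj
  Compare pos 0 ('j') with pos 7 ('f'): MISMATCH
  Compare pos 1 ('j') with pos 6 ('c'): MISMATCH
  Compare pos 2 ('o') with pos 5 ('h'): MISMATCH
  Compare pos 3 ('l') with pos 4 ('a'): MISMATCH
Result: not a palindrome

0


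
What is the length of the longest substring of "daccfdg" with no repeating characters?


Input: "daccfdg"
Sliding window (track last position of each char):
  Position 0 ('d'): window [0,0] length 1 -- new best
  Position 1 ('a'): window [0,1] length 2 -- new best
  Position 2 ('c'): window [0,2] length 3 -- new best
  Position 3 ('c'): repeat (last at 2), move window start to 3
  Position 3 ('c'): window [3,3] length 1
  Position 4 ('f'): window [3,4] length 2
  Position 5 ('d'): window [3,5] length 3
  Position 6 ('g'): window [3,6] length 4 -- new best
Longest substring with no repeats: "cfdg" with length 4

4


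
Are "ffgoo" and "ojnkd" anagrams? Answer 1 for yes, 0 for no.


Strings: "ffgoo", "ojnkd"
Sorted first:  ffgoo
Sorted second: djkno
Differ at position 0: 'f' vs 'd' => not anagrams

0


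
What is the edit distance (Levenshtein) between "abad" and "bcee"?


Computing edit distance: "abad" -> "bcee"
DP table:
           b    c    e    e
      0    1    2    3    4
  a   1    1    2    3    4
  b   2    1    2    3    4
  a   3    2    2    3    4
  d   4    3    3    3    4
Edit distance = dp[4][4] = 4

4


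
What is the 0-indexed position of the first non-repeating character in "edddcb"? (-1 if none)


Input: edddcb
Character frequencies:
  'b': 1
  'c': 1
  'd': 3
  'e': 1
Scanning left to right for freq == 1:
  Position 0 ('e'): unique! => answer = 0

0


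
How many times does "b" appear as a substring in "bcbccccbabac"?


Searching for "b" in "bcbccccbabac"
Scanning each position:
  Position 0: "b" => MATCH
  Position 1: "c" => no
  Position 2: "b" => MATCH
  Position 3: "c" => no
  Position 4: "c" => no
  Position 5: "c" => no
  Position 6: "c" => no
  Position 7: "b" => MATCH
  Position 8: "a" => no
  Position 9: "b" => MATCH
  Position 10: "a" => no
  Position 11: "c" => no
Total occurrences: 4

4


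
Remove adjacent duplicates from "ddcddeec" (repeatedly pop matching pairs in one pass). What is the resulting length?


Input: ddcddeec
Stack-based adjacent duplicate removal:
  Read 'd': push. Stack: d
  Read 'd': matches stack top 'd' => pop. Stack: (empty)
  Read 'c': push. Stack: c
  Read 'd': push. Stack: cd
  Read 'd': matches stack top 'd' => pop. Stack: c
  Read 'e': push. Stack: ce
  Read 'e': matches stack top 'e' => pop. Stack: c
  Read 'c': matches stack top 'c' => pop. Stack: (empty)
Final stack: "" (length 0)

0


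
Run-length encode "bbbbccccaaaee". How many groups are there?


Input: bbbbccccaaaee
Scanning for consecutive runs:
  Group 1: 'b' x 4 (positions 0-3)
  Group 2: 'c' x 4 (positions 4-7)
  Group 3: 'a' x 3 (positions 8-10)
  Group 4: 'e' x 2 (positions 11-12)
Total groups: 4

4


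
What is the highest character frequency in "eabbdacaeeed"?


Input: eabbdacaeeed
Character counts:
  'a': 3
  'b': 2
  'c': 1
  'd': 2
  'e': 4
Maximum frequency: 4

4


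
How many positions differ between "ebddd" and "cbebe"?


Comparing "ebddd" and "cbebe" position by position:
  Position 0: 'e' vs 'c' => DIFFER
  Position 1: 'b' vs 'b' => same
  Position 2: 'd' vs 'e' => DIFFER
  Position 3: 'd' vs 'b' => DIFFER
  Position 4: 'd' vs 'e' => DIFFER
Positions that differ: 4

4


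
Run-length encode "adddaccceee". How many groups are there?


Input: adddaccceee
Scanning for consecutive runs:
  Group 1: 'a' x 1 (positions 0-0)
  Group 2: 'd' x 3 (positions 1-3)
  Group 3: 'a' x 1 (positions 4-4)
  Group 4: 'c' x 3 (positions 5-7)
  Group 5: 'e' x 3 (positions 8-10)
Total groups: 5

5


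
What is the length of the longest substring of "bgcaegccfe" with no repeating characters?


Input: "bgcaegccfe"
Sliding window (track last position of each char):
  Position 0 ('b'): window [0,0] length 1 -- new best
  Position 1 ('g'): window [0,1] length 2 -- new best
  Position 2 ('c'): window [0,2] length 3 -- new best
  Position 3 ('a'): window [0,3] length 4 -- new best
  Position 4 ('e'): window [0,4] length 5 -- new best
  Position 5 ('g'): repeat (last at 1), move window start to 2
  Position 5 ('g'): window [2,5] length 4
  Position 6 ('c'): repeat (last at 2), move window start to 3
  Position 6 ('c'): window [3,6] length 4
  Position 7 ('c'): repeat (last at 6), move window start to 7
  Position 7 ('c'): window [7,7] length 1
  Position 8 ('f'): window [7,8] length 2
  Position 9 ('e'): window [7,9] length 3
Longest substring with no repeats: "bgcae" with length 5

5


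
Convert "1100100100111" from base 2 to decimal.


Input: "1100100100111" in base 2
Positional expansion:
  Digit '1' (value 1) x 2^12 = 4096
  Digit '1' (value 1) x 2^11 = 2048
  Digit '0' (value 0) x 2^10 = 0
  Digit '0' (value 0) x 2^9 = 0
  Digit '1' (value 1) x 2^8 = 256
  Digit '0' (value 0) x 2^7 = 0
  Digit '0' (value 0) x 2^6 = 0
  Digit '1' (value 1) x 2^5 = 32
  Digit '0' (value 0) x 2^4 = 0
  Digit '0' (value 0) x 2^3 = 0
  Digit '1' (value 1) x 2^2 = 4
  Digit '1' (value 1) x 2^1 = 2
  Digit '1' (value 1) x 2^0 = 1
Sum = 6439

6439


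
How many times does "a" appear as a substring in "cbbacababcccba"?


Searching for "a" in "cbbacababcccba"
Scanning each position:
  Position 0: "c" => no
  Position 1: "b" => no
  Position 2: "b" => no
  Position 3: "a" => MATCH
  Position 4: "c" => no
  Position 5: "a" => MATCH
  Position 6: "b" => no
  Position 7: "a" => MATCH
  Position 8: "b" => no
  Position 9: "c" => no
  Position 10: "c" => no
  Position 11: "c" => no
  Position 12: "b" => no
  Position 13: "a" => MATCH
Total occurrences: 4

4


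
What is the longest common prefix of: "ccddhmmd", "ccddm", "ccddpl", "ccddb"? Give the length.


Words: ccddhmmd, ccddm, ccddpl, ccddb
  Position 0: all 'c' => match
  Position 1: all 'c' => match
  Position 2: all 'd' => match
  Position 3: all 'd' => match
  Position 4: ('h', 'm', 'p', 'b') => mismatch, stop
LCP = "ccdd" (length 4)

4


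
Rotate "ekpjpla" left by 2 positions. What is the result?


Input: "ekpjpla", rotate left by 2
First 2 characters: "ek"
Remaining characters: "pjpla"
Concatenate remaining + first: "pjpla" + "ek" = "pjplaek"

pjplaek


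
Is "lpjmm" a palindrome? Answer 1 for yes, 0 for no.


Input: lpjmm
Reversed: mmjpl
  Compare pos 0 ('l') with pos 4 ('m'): MISMATCH
  Compare pos 1 ('p') with pos 3 ('m'): MISMATCH
Result: not a palindrome

0


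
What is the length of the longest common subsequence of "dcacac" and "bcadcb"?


LCS of "dcacac" and "bcadcb"
DP table:
           b    c    a    d    c    b
      0    0    0    0    0    0    0
  d   0    0    0    0    1    1    1
  c   0    0    1    1    1    2    2
  a   0    0    1    2    2    2    2
  c   0    0    1    2    2    3    3
  a   0    0    1    2    2    3    3
  c   0    0    1    2    2    3    3
LCS length = dp[6][6] = 3

3


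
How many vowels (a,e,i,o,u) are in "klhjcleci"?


Input: klhjcleci
Checking each character:
  'k' at position 0: consonant
  'l' at position 1: consonant
  'h' at position 2: consonant
  'j' at position 3: consonant
  'c' at position 4: consonant
  'l' at position 5: consonant
  'e' at position 6: vowel (running total: 1)
  'c' at position 7: consonant
  'i' at position 8: vowel (running total: 2)
Total vowels: 2

2


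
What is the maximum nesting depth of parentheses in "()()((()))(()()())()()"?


Input: "()()((()))(()()())()()"
Tracking depth:
  Position 0 '(': depth becomes 1
  Position 1 ')': depth becomes 0
  Position 2 '(': depth becomes 1
  Position 3 ')': depth becomes 0
  Position 4 '(': depth becomes 1
  Position 5 '(': depth becomes 2
  Position 6 '(': depth becomes 3
  Position 7 ')': depth becomes 2
  Position 8 ')': depth becomes 1
  Position 9 ')': depth becomes 0
  Position 10 '(': depth becomes 1
  Position 11 '(': depth becomes 2
  Position 12 ')': depth becomes 1
  Position 13 '(': depth becomes 2
  Position 14 ')': depth becomes 1
  Position 15 '(': depth becomes 2
  Position 16 ')': depth becomes 1
  Position 17 ')': depth becomes 0
  Position 18 '(': depth becomes 1
  Position 19 ')': depth becomes 0
  Position 20 '(': depth becomes 1
  Position 21 ')': depth becomes 0
Maximum depth reached: 3

3


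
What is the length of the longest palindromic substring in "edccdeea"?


Input: "edccdeea"
Checking substrings for palindromes:
  [0:6] "edccde" (len 6) => palindrome
  [1:5] "dccd" (len 4) => palindrome
  [2:4] "cc" (len 2) => palindrome
  [5:7] "ee" (len 2) => palindrome
Longest palindromic substring: "edccde" with length 6

6


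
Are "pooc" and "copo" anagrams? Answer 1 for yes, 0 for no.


Strings: "pooc", "copo"
Sorted first:  coop
Sorted second: coop
Sorted forms match => anagrams

1


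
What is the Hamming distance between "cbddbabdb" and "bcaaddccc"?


Comparing "cbddbabdb" and "bcaaddccc" position by position:
  Position 0: 'c' vs 'b' => differ
  Position 1: 'b' vs 'c' => differ
  Position 2: 'd' vs 'a' => differ
  Position 3: 'd' vs 'a' => differ
  Position 4: 'b' vs 'd' => differ
  Position 5: 'a' vs 'd' => differ
  Position 6: 'b' vs 'c' => differ
  Position 7: 'd' vs 'c' => differ
  Position 8: 'b' vs 'c' => differ
Total differences (Hamming distance): 9

9


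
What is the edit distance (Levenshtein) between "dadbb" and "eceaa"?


Computing edit distance: "dadbb" -> "eceaa"
DP table:
           e    c    e    a    a
      0    1    2    3    4    5
  d   1    1    2    3    4    5
  a   2    2    2    3    3    4
  d   3    3    3    3    4    4
  b   4    4    4    4    4    5
  b   5    5    5    5    5    5
Edit distance = dp[5][5] = 5

5


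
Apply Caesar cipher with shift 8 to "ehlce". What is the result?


Caesar cipher: shift "ehlce" by 8
  'e' (pos 4) + 8 = pos 12 = 'm'
  'h' (pos 7) + 8 = pos 15 = 'p'
  'l' (pos 11) + 8 = pos 19 = 't'
  'c' (pos 2) + 8 = pos 10 = 'k'
  'e' (pos 4) + 8 = pos 12 = 'm'
Result: mptkm

mptkm


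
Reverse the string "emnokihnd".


Input: emnokihnd
Reading characters right to left:
  Position 8: 'd'
  Position 7: 'n'
  Position 6: 'h'
  Position 5: 'i'
  Position 4: 'k'
  Position 3: 'o'
  Position 2: 'n'
  Position 1: 'm'
  Position 0: 'e'
Reversed: dnhikonme

dnhikonme


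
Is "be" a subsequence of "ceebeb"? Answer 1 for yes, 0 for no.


Check if "be" is a subsequence of "ceebeb"
Greedy scan:
  Position 0 ('c'): no match needed
  Position 1 ('e'): no match needed
  Position 2 ('e'): no match needed
  Position 3 ('b'): matches sub[0] = 'b'
  Position 4 ('e'): matches sub[1] = 'e'
  Position 5 ('b'): no match needed
All 2 characters matched => is a subsequence

1


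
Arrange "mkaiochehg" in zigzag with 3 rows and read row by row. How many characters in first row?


Zigzag "mkaiochehg" into 3 rows:
Placing characters:
  'm' => row 0
  'k' => row 1
  'a' => row 2
  'i' => row 1
  'o' => row 0
  'c' => row 1
  'h' => row 2
  'e' => row 1
  'h' => row 0
  'g' => row 1
Rows:
  Row 0: "moh"
  Row 1: "kiceg"
  Row 2: "ah"
First row length: 3

3


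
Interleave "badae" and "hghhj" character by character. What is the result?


Interleaving "badae" and "hghhj":
  Position 0: 'b' from first, 'h' from second => "bh"
  Position 1: 'a' from first, 'g' from second => "ag"
  Position 2: 'd' from first, 'h' from second => "dh"
  Position 3: 'a' from first, 'h' from second => "ah"
  Position 4: 'e' from first, 'j' from second => "ej"
Result: bhagdhahej

bhagdhahej


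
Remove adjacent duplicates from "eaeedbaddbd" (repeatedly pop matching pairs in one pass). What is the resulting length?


Input: eaeedbaddbd
Stack-based adjacent duplicate removal:
  Read 'e': push. Stack: e
  Read 'a': push. Stack: ea
  Read 'e': push. Stack: eae
  Read 'e': matches stack top 'e' => pop. Stack: ea
  Read 'd': push. Stack: ead
  Read 'b': push. Stack: eadb
  Read 'a': push. Stack: eadba
  Read 'd': push. Stack: eadbad
  Read 'd': matches stack top 'd' => pop. Stack: eadba
  Read 'b': push. Stack: eadbab
  Read 'd': push. Stack: eadbabd
Final stack: "eadbabd" (length 7)

7


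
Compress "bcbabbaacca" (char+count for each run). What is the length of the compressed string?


Input: bcbabbaacca
Runs:
  'b' x 1 => "b1"
  'c' x 1 => "c1"
  'b' x 1 => "b1"
  'a' x 1 => "a1"
  'b' x 2 => "b2"
  'a' x 2 => "a2"
  'c' x 2 => "c2"
  'a' x 1 => "a1"
Compressed: "b1c1b1a1b2a2c2a1"
Compressed length: 16

16


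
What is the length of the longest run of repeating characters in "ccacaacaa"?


Input: "ccacaacaa"
Scanning for longest run:
  Position 1 ('c'): continues run of 'c', length=2
  Position 2 ('a'): new char, reset run to 1
  Position 3 ('c'): new char, reset run to 1
  Position 4 ('a'): new char, reset run to 1
  Position 5 ('a'): continues run of 'a', length=2
  Position 6 ('c'): new char, reset run to 1
  Position 7 ('a'): new char, reset run to 1
  Position 8 ('a'): continues run of 'a', length=2
Longest run: 'c' with length 2

2


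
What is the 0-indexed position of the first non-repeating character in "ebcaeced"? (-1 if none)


Input: ebcaeced
Character frequencies:
  'a': 1
  'b': 1
  'c': 2
  'd': 1
  'e': 3
Scanning left to right for freq == 1:
  Position 0 ('e'): freq=3, skip
  Position 1 ('b'): unique! => answer = 1

1


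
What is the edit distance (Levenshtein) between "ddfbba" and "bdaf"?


Computing edit distance: "ddfbba" -> "bdaf"
DP table:
           b    d    a    f
      0    1    2    3    4
  d   1    1    1    2    3
  d   2    2    1    2    3
  f   3    3    2    2    2
  b   4    3    3    3    3
  b   5    4    4    4    4
  a   6    5    5    4    5
Edit distance = dp[6][4] = 5

5


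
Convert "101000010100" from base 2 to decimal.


Input: "101000010100" in base 2
Positional expansion:
  Digit '1' (value 1) x 2^11 = 2048
  Digit '0' (value 0) x 2^10 = 0
  Digit '1' (value 1) x 2^9 = 512
  Digit '0' (value 0) x 2^8 = 0
  Digit '0' (value 0) x 2^7 = 0
  Digit '0' (value 0) x 2^6 = 0
  Digit '0' (value 0) x 2^5 = 0
  Digit '1' (value 1) x 2^4 = 16
  Digit '0' (value 0) x 2^3 = 0
  Digit '1' (value 1) x 2^2 = 4
  Digit '0' (value 0) x 2^1 = 0
  Digit '0' (value 0) x 2^0 = 0
Sum = 2580

2580


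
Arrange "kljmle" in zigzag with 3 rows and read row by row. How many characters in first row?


Zigzag "kljmle" into 3 rows:
Placing characters:
  'k' => row 0
  'l' => row 1
  'j' => row 2
  'm' => row 1
  'l' => row 0
  'e' => row 1
Rows:
  Row 0: "kl"
  Row 1: "lme"
  Row 2: "j"
First row length: 2

2


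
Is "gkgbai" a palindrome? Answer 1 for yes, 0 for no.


Input: gkgbai
Reversed: iabgkg
  Compare pos 0 ('g') with pos 5 ('i'): MISMATCH
  Compare pos 1 ('k') with pos 4 ('a'): MISMATCH
  Compare pos 2 ('g') with pos 3 ('b'): MISMATCH
Result: not a palindrome

0


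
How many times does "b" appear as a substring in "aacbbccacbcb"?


Searching for "b" in "aacbbccacbcb"
Scanning each position:
  Position 0: "a" => no
  Position 1: "a" => no
  Position 2: "c" => no
  Position 3: "b" => MATCH
  Position 4: "b" => MATCH
  Position 5: "c" => no
  Position 6: "c" => no
  Position 7: "a" => no
  Position 8: "c" => no
  Position 9: "b" => MATCH
  Position 10: "c" => no
  Position 11: "b" => MATCH
Total occurrences: 4

4


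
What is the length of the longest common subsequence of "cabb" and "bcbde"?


LCS of "cabb" and "bcbde"
DP table:
           b    c    b    d    e
      0    0    0    0    0    0
  c   0    0    1    1    1    1
  a   0    0    1    1    1    1
  b   0    1    1    2    2    2
  b   0    1    1    2    2    2
LCS length = dp[4][5] = 2

2


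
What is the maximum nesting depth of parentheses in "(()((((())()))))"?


Input: "(()((((())()))))"
Tracking depth:
  Position 0 '(': depth becomes 1
  Position 1 '(': depth becomes 2
  Position 2 ')': depth becomes 1
  Position 3 '(': depth becomes 2
  Position 4 '(': depth becomes 3
  Position 5 '(': depth becomes 4
  Position 6 '(': depth becomes 5
  Position 7 '(': depth becomes 6
  Position 8 ')': depth becomes 5
  Position 9 ')': depth becomes 4
  Position 10 '(': depth becomes 5
  Position 11 ')': depth becomes 4
  Position 12 ')': depth becomes 3
  Position 13 ')': depth becomes 2
  Position 14 ')': depth becomes 1
  Position 15 ')': depth becomes 0
Maximum depth reached: 6

6


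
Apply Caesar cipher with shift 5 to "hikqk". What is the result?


Caesar cipher: shift "hikqk" by 5
  'h' (pos 7) + 5 = pos 12 = 'm'
  'i' (pos 8) + 5 = pos 13 = 'n'
  'k' (pos 10) + 5 = pos 15 = 'p'
  'q' (pos 16) + 5 = pos 21 = 'v'
  'k' (pos 10) + 5 = pos 15 = 'p'
Result: mnpvp

mnpvp


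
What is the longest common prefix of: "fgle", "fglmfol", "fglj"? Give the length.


Words: fgle, fglmfol, fglj
  Position 0: all 'f' => match
  Position 1: all 'g' => match
  Position 2: all 'l' => match
  Position 3: ('e', 'm', 'j') => mismatch, stop
LCP = "fgl" (length 3)

3


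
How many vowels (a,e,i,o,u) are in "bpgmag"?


Input: bpgmag
Checking each character:
  'b' at position 0: consonant
  'p' at position 1: consonant
  'g' at position 2: consonant
  'm' at position 3: consonant
  'a' at position 4: vowel (running total: 1)
  'g' at position 5: consonant
Total vowels: 1

1


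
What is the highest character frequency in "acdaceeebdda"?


Input: acdaceeebdda
Character counts:
  'a': 3
  'b': 1
  'c': 2
  'd': 3
  'e': 3
Maximum frequency: 3

3


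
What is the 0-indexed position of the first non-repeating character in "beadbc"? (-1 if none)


Input: beadbc
Character frequencies:
  'a': 1
  'b': 2
  'c': 1
  'd': 1
  'e': 1
Scanning left to right for freq == 1:
  Position 0 ('b'): freq=2, skip
  Position 1 ('e'): unique! => answer = 1

1


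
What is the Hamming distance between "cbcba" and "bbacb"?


Comparing "cbcba" and "bbacb" position by position:
  Position 0: 'c' vs 'b' => differ
  Position 1: 'b' vs 'b' => same
  Position 2: 'c' vs 'a' => differ
  Position 3: 'b' vs 'c' => differ
  Position 4: 'a' vs 'b' => differ
Total differences (Hamming distance): 4

4


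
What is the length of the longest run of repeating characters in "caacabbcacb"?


Input: "caacabbcacb"
Scanning for longest run:
  Position 1 ('a'): new char, reset run to 1
  Position 2 ('a'): continues run of 'a', length=2
  Position 3 ('c'): new char, reset run to 1
  Position 4 ('a'): new char, reset run to 1
  Position 5 ('b'): new char, reset run to 1
  Position 6 ('b'): continues run of 'b', length=2
  Position 7 ('c'): new char, reset run to 1
  Position 8 ('a'): new char, reset run to 1
  Position 9 ('c'): new char, reset run to 1
  Position 10 ('b'): new char, reset run to 1
Longest run: 'a' with length 2

2


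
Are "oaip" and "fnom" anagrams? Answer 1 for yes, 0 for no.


Strings: "oaip", "fnom"
Sorted first:  aiop
Sorted second: fmno
Differ at position 0: 'a' vs 'f' => not anagrams

0


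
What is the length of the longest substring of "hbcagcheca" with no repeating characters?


Input: "hbcagcheca"
Sliding window (track last position of each char):
  Position 0 ('h'): window [0,0] length 1 -- new best
  Position 1 ('b'): window [0,1] length 2 -- new best
  Position 2 ('c'): window [0,2] length 3 -- new best
  Position 3 ('a'): window [0,3] length 4 -- new best
  Position 4 ('g'): window [0,4] length 5 -- new best
  Position 5 ('c'): repeat (last at 2), move window start to 3
  Position 5 ('c'): window [3,5] length 3
  Position 6 ('h'): window [3,6] length 4
  Position 7 ('e'): window [3,7] length 5
  Position 8 ('c'): repeat (last at 5), move window start to 6
  Position 8 ('c'): window [6,8] length 3
  Position 9 ('a'): window [6,9] length 4
Longest substring with no repeats: "hbcag" with length 5

5


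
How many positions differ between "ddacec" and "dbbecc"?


Comparing "ddacec" and "dbbecc" position by position:
  Position 0: 'd' vs 'd' => same
  Position 1: 'd' vs 'b' => DIFFER
  Position 2: 'a' vs 'b' => DIFFER
  Position 3: 'c' vs 'e' => DIFFER
  Position 4: 'e' vs 'c' => DIFFER
  Position 5: 'c' vs 'c' => same
Positions that differ: 4

4


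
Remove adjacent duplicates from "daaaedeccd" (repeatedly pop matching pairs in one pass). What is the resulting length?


Input: daaaedeccd
Stack-based adjacent duplicate removal:
  Read 'd': push. Stack: d
  Read 'a': push. Stack: da
  Read 'a': matches stack top 'a' => pop. Stack: d
  Read 'a': push. Stack: da
  Read 'e': push. Stack: dae
  Read 'd': push. Stack: daed
  Read 'e': push. Stack: daede
  Read 'c': push. Stack: daedec
  Read 'c': matches stack top 'c' => pop. Stack: daede
  Read 'd': push. Stack: daeded
Final stack: "daeded" (length 6)

6


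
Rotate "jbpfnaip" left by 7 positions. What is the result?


Input: "jbpfnaip", rotate left by 7
First 7 characters: "jbpfnai"
Remaining characters: "p"
Concatenate remaining + first: "p" + "jbpfnai" = "pjbpfnai"

pjbpfnai


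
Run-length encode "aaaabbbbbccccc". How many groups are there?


Input: aaaabbbbbccccc
Scanning for consecutive runs:
  Group 1: 'a' x 4 (positions 0-3)
  Group 2: 'b' x 5 (positions 4-8)
  Group 3: 'c' x 5 (positions 9-13)
Total groups: 3

3


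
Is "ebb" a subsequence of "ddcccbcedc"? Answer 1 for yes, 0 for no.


Check if "ebb" is a subsequence of "ddcccbcedc"
Greedy scan:
  Position 0 ('d'): no match needed
  Position 1 ('d'): no match needed
  Position 2 ('c'): no match needed
  Position 3 ('c'): no match needed
  Position 4 ('c'): no match needed
  Position 5 ('b'): no match needed
  Position 6 ('c'): no match needed
  Position 7 ('e'): matches sub[0] = 'e'
  Position 8 ('d'): no match needed
  Position 9 ('c'): no match needed
Only matched 1/3 characters => not a subsequence

0


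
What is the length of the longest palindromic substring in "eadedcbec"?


Input: "eadedcbec"
Checking substrings for palindromes:
  [2:5] "ded" (len 3) => palindrome
Longest palindromic substring: "ded" with length 3

3


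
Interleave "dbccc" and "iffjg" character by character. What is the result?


Interleaving "dbccc" and "iffjg":
  Position 0: 'd' from first, 'i' from second => "di"
  Position 1: 'b' from first, 'f' from second => "bf"
  Position 2: 'c' from first, 'f' from second => "cf"
  Position 3: 'c' from first, 'j' from second => "cj"
  Position 4: 'c' from first, 'g' from second => "cg"
Result: dibfcfcjcg

dibfcfcjcg


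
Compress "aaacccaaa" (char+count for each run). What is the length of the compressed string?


Input: aaacccaaa
Runs:
  'a' x 3 => "a3"
  'c' x 3 => "c3"
  'a' x 3 => "a3"
Compressed: "a3c3a3"
Compressed length: 6

6


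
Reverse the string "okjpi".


Input: okjpi
Reading characters right to left:
  Position 4: 'i'
  Position 3: 'p'
  Position 2: 'j'
  Position 1: 'k'
  Position 0: 'o'
Reversed: ipjko

ipjko


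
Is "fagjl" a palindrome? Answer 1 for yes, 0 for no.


Input: fagjl
Reversed: ljgaf
  Compare pos 0 ('f') with pos 4 ('l'): MISMATCH
  Compare pos 1 ('a') with pos 3 ('j'): MISMATCH
Result: not a palindrome

0


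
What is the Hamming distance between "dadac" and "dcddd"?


Comparing "dadac" and "dcddd" position by position:
  Position 0: 'd' vs 'd' => same
  Position 1: 'a' vs 'c' => differ
  Position 2: 'd' vs 'd' => same
  Position 3: 'a' vs 'd' => differ
  Position 4: 'c' vs 'd' => differ
Total differences (Hamming distance): 3

3


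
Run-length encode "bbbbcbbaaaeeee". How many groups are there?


Input: bbbbcbbaaaeeee
Scanning for consecutive runs:
  Group 1: 'b' x 4 (positions 0-3)
  Group 2: 'c' x 1 (positions 4-4)
  Group 3: 'b' x 2 (positions 5-6)
  Group 4: 'a' x 3 (positions 7-9)
  Group 5: 'e' x 4 (positions 10-13)
Total groups: 5

5


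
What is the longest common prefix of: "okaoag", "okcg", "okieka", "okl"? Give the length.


Words: okaoag, okcg, okieka, okl
  Position 0: all 'o' => match
  Position 1: all 'k' => match
  Position 2: ('a', 'c', 'i', 'l') => mismatch, stop
LCP = "ok" (length 2)

2


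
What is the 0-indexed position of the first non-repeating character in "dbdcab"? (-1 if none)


Input: dbdcab
Character frequencies:
  'a': 1
  'b': 2
  'c': 1
  'd': 2
Scanning left to right for freq == 1:
  Position 0 ('d'): freq=2, skip
  Position 1 ('b'): freq=2, skip
  Position 2 ('d'): freq=2, skip
  Position 3 ('c'): unique! => answer = 3

3


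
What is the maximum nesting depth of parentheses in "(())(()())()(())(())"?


Input: "(())(()())()(())(())"
Tracking depth:
  Position 0 '(': depth becomes 1
  Position 1 '(': depth becomes 2
  Position 2 ')': depth becomes 1
  Position 3 ')': depth becomes 0
  Position 4 '(': depth becomes 1
  Position 5 '(': depth becomes 2
  Position 6 ')': depth becomes 1
  Position 7 '(': depth becomes 2
  Position 8 ')': depth becomes 1
  Position 9 ')': depth becomes 0
  Position 10 '(': depth becomes 1
  Position 11 ')': depth becomes 0
  Position 12 '(': depth becomes 1
  Position 13 '(': depth becomes 2
  Position 14 ')': depth becomes 1
  Position 15 ')': depth becomes 0
  Position 16 '(': depth becomes 1
  Position 17 '(': depth becomes 2
  Position 18 ')': depth becomes 1
  Position 19 ')': depth becomes 0
Maximum depth reached: 2

2


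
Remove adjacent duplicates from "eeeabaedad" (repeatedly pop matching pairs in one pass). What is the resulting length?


Input: eeeabaedad
Stack-based adjacent duplicate removal:
  Read 'e': push. Stack: e
  Read 'e': matches stack top 'e' => pop. Stack: (empty)
  Read 'e': push. Stack: e
  Read 'a': push. Stack: ea
  Read 'b': push. Stack: eab
  Read 'a': push. Stack: eaba
  Read 'e': push. Stack: eabae
  Read 'd': push. Stack: eabaed
  Read 'a': push. Stack: eabaeda
  Read 'd': push. Stack: eabaedad
Final stack: "eabaedad" (length 8)

8


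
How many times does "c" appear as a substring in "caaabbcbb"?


Searching for "c" in "caaabbcbb"
Scanning each position:
  Position 0: "c" => MATCH
  Position 1: "a" => no
  Position 2: "a" => no
  Position 3: "a" => no
  Position 4: "b" => no
  Position 5: "b" => no
  Position 6: "c" => MATCH
  Position 7: "b" => no
  Position 8: "b" => no
Total occurrences: 2

2


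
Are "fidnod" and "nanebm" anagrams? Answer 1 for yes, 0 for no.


Strings: "fidnod", "nanebm"
Sorted first:  ddfino
Sorted second: abemnn
Differ at position 0: 'd' vs 'a' => not anagrams

0


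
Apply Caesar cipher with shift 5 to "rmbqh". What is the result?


Caesar cipher: shift "rmbqh" by 5
  'r' (pos 17) + 5 = pos 22 = 'w'
  'm' (pos 12) + 5 = pos 17 = 'r'
  'b' (pos 1) + 5 = pos 6 = 'g'
  'q' (pos 16) + 5 = pos 21 = 'v'
  'h' (pos 7) + 5 = pos 12 = 'm'
Result: wrgvm

wrgvm


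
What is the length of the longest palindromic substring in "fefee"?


Input: "fefee"
Checking substrings for palindromes:
  [0:3] "fef" (len 3) => palindrome
  [1:4] "efe" (len 3) => palindrome
  [3:5] "ee" (len 2) => palindrome
Longest palindromic substring: "fef" with length 3

3


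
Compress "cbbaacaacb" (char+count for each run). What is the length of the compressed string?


Input: cbbaacaacb
Runs:
  'c' x 1 => "c1"
  'b' x 2 => "b2"
  'a' x 2 => "a2"
  'c' x 1 => "c1"
  'a' x 2 => "a2"
  'c' x 1 => "c1"
  'b' x 1 => "b1"
Compressed: "c1b2a2c1a2c1b1"
Compressed length: 14

14


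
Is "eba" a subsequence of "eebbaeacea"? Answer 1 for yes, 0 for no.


Check if "eba" is a subsequence of "eebbaeacea"
Greedy scan:
  Position 0 ('e'): matches sub[0] = 'e'
  Position 1 ('e'): no match needed
  Position 2 ('b'): matches sub[1] = 'b'
  Position 3 ('b'): no match needed
  Position 4 ('a'): matches sub[2] = 'a'
  Position 5 ('e'): no match needed
  Position 6 ('a'): no match needed
  Position 7 ('c'): no match needed
  Position 8 ('e'): no match needed
  Position 9 ('a'): no match needed
All 3 characters matched => is a subsequence

1


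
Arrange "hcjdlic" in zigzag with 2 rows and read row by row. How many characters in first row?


Zigzag "hcjdlic" into 2 rows:
Placing characters:
  'h' => row 0
  'c' => row 1
  'j' => row 0
  'd' => row 1
  'l' => row 0
  'i' => row 1
  'c' => row 0
Rows:
  Row 0: "hjlc"
  Row 1: "cdi"
First row length: 4

4


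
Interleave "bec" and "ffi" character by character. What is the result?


Interleaving "bec" and "ffi":
  Position 0: 'b' from first, 'f' from second => "bf"
  Position 1: 'e' from first, 'f' from second => "ef"
  Position 2: 'c' from first, 'i' from second => "ci"
Result: bfefci

bfefci


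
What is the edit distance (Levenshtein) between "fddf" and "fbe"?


Computing edit distance: "fddf" -> "fbe"
DP table:
           f    b    e
      0    1    2    3
  f   1    0    1    2
  d   2    1    1    2
  d   3    2    2    2
  f   4    3    3    3
Edit distance = dp[4][3] = 3

3


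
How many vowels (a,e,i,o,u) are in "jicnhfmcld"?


Input: jicnhfmcld
Checking each character:
  'j' at position 0: consonant
  'i' at position 1: vowel (running total: 1)
  'c' at position 2: consonant
  'n' at position 3: consonant
  'h' at position 4: consonant
  'f' at position 5: consonant
  'm' at position 6: consonant
  'c' at position 7: consonant
  'l' at position 8: consonant
  'd' at position 9: consonant
Total vowels: 1

1


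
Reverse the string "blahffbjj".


Input: blahffbjj
Reading characters right to left:
  Position 8: 'j'
  Position 7: 'j'
  Position 6: 'b'
  Position 5: 'f'
  Position 4: 'f'
  Position 3: 'h'
  Position 2: 'a'
  Position 1: 'l'
  Position 0: 'b'
Reversed: jjbffhalb

jjbffhalb


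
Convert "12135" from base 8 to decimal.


Input: "12135" in base 8
Positional expansion:
  Digit '1' (value 1) x 8^4 = 4096
  Digit '2' (value 2) x 8^3 = 1024
  Digit '1' (value 1) x 8^2 = 64
  Digit '3' (value 3) x 8^1 = 24
  Digit '5' (value 5) x 8^0 = 5
Sum = 5213

5213


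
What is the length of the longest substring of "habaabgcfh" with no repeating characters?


Input: "habaabgcfh"
Sliding window (track last position of each char):
  Position 0 ('h'): window [0,0] length 1 -- new best
  Position 1 ('a'): window [0,1] length 2 -- new best
  Position 2 ('b'): window [0,2] length 3 -- new best
  Position 3 ('a'): repeat (last at 1), move window start to 2
  Position 3 ('a'): window [2,3] length 2
  Position 4 ('a'): repeat (last at 3), move window start to 4
  Position 4 ('a'): window [4,4] length 1
  Position 5 ('b'): window [4,5] length 2
  Position 6 ('g'): window [4,6] length 3
  Position 7 ('c'): window [4,7] length 4 -- new best
  Position 8 ('f'): window [4,8] length 5 -- new best
  Position 9 ('h'): window [4,9] length 6 -- new best
Longest substring with no repeats: "abgcfh" with length 6

6


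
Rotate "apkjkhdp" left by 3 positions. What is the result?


Input: "apkjkhdp", rotate left by 3
First 3 characters: "apk"
Remaining characters: "jkhdp"
Concatenate remaining + first: "jkhdp" + "apk" = "jkhdpapk"

jkhdpapk


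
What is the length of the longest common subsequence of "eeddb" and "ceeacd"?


LCS of "eeddb" and "ceeacd"
DP table:
           c    e    e    a    c    d
      0    0    0    0    0    0    0
  e   0    0    1    1    1    1    1
  e   0    0    1    2    2    2    2
  d   0    0    1    2    2    2    3
  d   0    0    1    2    2    2    3
  b   0    0    1    2    2    2    3
LCS length = dp[5][6] = 3

3


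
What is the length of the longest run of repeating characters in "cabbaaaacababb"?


Input: "cabbaaaacababb"
Scanning for longest run:
  Position 1 ('a'): new char, reset run to 1
  Position 2 ('b'): new char, reset run to 1
  Position 3 ('b'): continues run of 'b', length=2
  Position 4 ('a'): new char, reset run to 1
  Position 5 ('a'): continues run of 'a', length=2
  Position 6 ('a'): continues run of 'a', length=3
  Position 7 ('a'): continues run of 'a', length=4
  Position 8 ('c'): new char, reset run to 1
  Position 9 ('a'): new char, reset run to 1
  Position 10 ('b'): new char, reset run to 1
  Position 11 ('a'): new char, reset run to 1
  Position 12 ('b'): new char, reset run to 1
  Position 13 ('b'): continues run of 'b', length=2
Longest run: 'a' with length 4

4


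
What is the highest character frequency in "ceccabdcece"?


Input: ceccabdcece
Character counts:
  'a': 1
  'b': 1
  'c': 5
  'd': 1
  'e': 3
Maximum frequency: 5

5


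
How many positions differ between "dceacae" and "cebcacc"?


Comparing "dceacae" and "cebcacc" position by position:
  Position 0: 'd' vs 'c' => DIFFER
  Position 1: 'c' vs 'e' => DIFFER
  Position 2: 'e' vs 'b' => DIFFER
  Position 3: 'a' vs 'c' => DIFFER
  Position 4: 'c' vs 'a' => DIFFER
  Position 5: 'a' vs 'c' => DIFFER
  Position 6: 'e' vs 'c' => DIFFER
Positions that differ: 7

7


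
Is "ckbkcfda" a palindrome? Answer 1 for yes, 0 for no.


Input: ckbkcfda
Reversed: adfckbkc
  Compare pos 0 ('c') with pos 7 ('a'): MISMATCH
  Compare pos 1 ('k') with pos 6 ('d'): MISMATCH
  Compare pos 2 ('b') with pos 5 ('f'): MISMATCH
  Compare pos 3 ('k') with pos 4 ('c'): MISMATCH
Result: not a palindrome

0


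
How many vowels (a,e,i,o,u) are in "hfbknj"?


Input: hfbknj
Checking each character:
  'h' at position 0: consonant
  'f' at position 1: consonant
  'b' at position 2: consonant
  'k' at position 3: consonant
  'n' at position 4: consonant
  'j' at position 5: consonant
Total vowels: 0

0


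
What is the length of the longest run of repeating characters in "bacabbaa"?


Input: "bacabbaa"
Scanning for longest run:
  Position 1 ('a'): new char, reset run to 1
  Position 2 ('c'): new char, reset run to 1
  Position 3 ('a'): new char, reset run to 1
  Position 4 ('b'): new char, reset run to 1
  Position 5 ('b'): continues run of 'b', length=2
  Position 6 ('a'): new char, reset run to 1
  Position 7 ('a'): continues run of 'a', length=2
Longest run: 'b' with length 2

2


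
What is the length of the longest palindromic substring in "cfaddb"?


Input: "cfaddb"
Checking substrings for palindromes:
  [3:5] "dd" (len 2) => palindrome
Longest palindromic substring: "dd" with length 2

2


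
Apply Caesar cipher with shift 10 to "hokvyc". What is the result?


Caesar cipher: shift "hokvyc" by 10
  'h' (pos 7) + 10 = pos 17 = 'r'
  'o' (pos 14) + 10 = pos 24 = 'y'
  'k' (pos 10) + 10 = pos 20 = 'u'
  'v' (pos 21) + 10 = pos 5 = 'f'
  'y' (pos 24) + 10 = pos 8 = 'i'
  'c' (pos 2) + 10 = pos 12 = 'm'
Result: ryufim

ryufim


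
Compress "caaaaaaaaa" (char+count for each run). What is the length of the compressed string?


Input: caaaaaaaaa
Runs:
  'c' x 1 => "c1"
  'a' x 9 => "a9"
Compressed: "c1a9"
Compressed length: 4

4


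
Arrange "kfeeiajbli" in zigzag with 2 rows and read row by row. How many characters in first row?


Zigzag "kfeeiajbli" into 2 rows:
Placing characters:
  'k' => row 0
  'f' => row 1
  'e' => row 0
  'e' => row 1
  'i' => row 0
  'a' => row 1
  'j' => row 0
  'b' => row 1
  'l' => row 0
  'i' => row 1
Rows:
  Row 0: "keijl"
  Row 1: "feabi"
First row length: 5

5


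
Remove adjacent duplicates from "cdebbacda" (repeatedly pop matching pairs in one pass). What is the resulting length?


Input: cdebbacda
Stack-based adjacent duplicate removal:
  Read 'c': push. Stack: c
  Read 'd': push. Stack: cd
  Read 'e': push. Stack: cde
  Read 'b': push. Stack: cdeb
  Read 'b': matches stack top 'b' => pop. Stack: cde
  Read 'a': push. Stack: cdea
  Read 'c': push. Stack: cdeac
  Read 'd': push. Stack: cdeacd
  Read 'a': push. Stack: cdeacda
Final stack: "cdeacda" (length 7)

7


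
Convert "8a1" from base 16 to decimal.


Input: "8a1" in base 16
Positional expansion:
  Digit '8' (value 8) x 16^2 = 2048
  Digit 'a' (value 10) x 16^1 = 160
  Digit '1' (value 1) x 16^0 = 1
Sum = 2209

2209


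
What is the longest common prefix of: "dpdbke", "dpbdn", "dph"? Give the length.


Words: dpdbke, dpbdn, dph
  Position 0: all 'd' => match
  Position 1: all 'p' => match
  Position 2: ('d', 'b', 'h') => mismatch, stop
LCP = "dp" (length 2)

2


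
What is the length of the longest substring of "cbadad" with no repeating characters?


Input: "cbadad"
Sliding window (track last position of each char):
  Position 0 ('c'): window [0,0] length 1 -- new best
  Position 1 ('b'): window [0,1] length 2 -- new best
  Position 2 ('a'): window [0,2] length 3 -- new best
  Position 3 ('d'): window [0,3] length 4 -- new best
  Position 4 ('a'): repeat (last at 2), move window start to 3
  Position 4 ('a'): window [3,4] length 2
  Position 5 ('d'): repeat (last at 3), move window start to 4
  Position 5 ('d'): window [4,5] length 2
Longest substring with no repeats: "cbad" with length 4

4


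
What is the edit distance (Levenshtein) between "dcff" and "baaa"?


Computing edit distance: "dcff" -> "baaa"
DP table:
           b    a    a    a
      0    1    2    3    4
  d   1    1    2    3    4
  c   2    2    2    3    4
  f   3    3    3    3    4
  f   4    4    4    4    4
Edit distance = dp[4][4] = 4

4


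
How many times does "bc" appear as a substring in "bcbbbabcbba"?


Searching for "bc" in "bcbbbabcbba"
Scanning each position:
  Position 0: "bc" => MATCH
  Position 1: "cb" => no
  Position 2: "bb" => no
  Position 3: "bb" => no
  Position 4: "ba" => no
  Position 5: "ab" => no
  Position 6: "bc" => MATCH
  Position 7: "cb" => no
  Position 8: "bb" => no
  Position 9: "ba" => no
Total occurrences: 2

2


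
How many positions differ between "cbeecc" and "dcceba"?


Comparing "cbeecc" and "dcceba" position by position:
  Position 0: 'c' vs 'd' => DIFFER
  Position 1: 'b' vs 'c' => DIFFER
  Position 2: 'e' vs 'c' => DIFFER
  Position 3: 'e' vs 'e' => same
  Position 4: 'c' vs 'b' => DIFFER
  Position 5: 'c' vs 'a' => DIFFER
Positions that differ: 5

5


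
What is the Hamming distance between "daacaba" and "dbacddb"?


Comparing "daacaba" and "dbacddb" position by position:
  Position 0: 'd' vs 'd' => same
  Position 1: 'a' vs 'b' => differ
  Position 2: 'a' vs 'a' => same
  Position 3: 'c' vs 'c' => same
  Position 4: 'a' vs 'd' => differ
  Position 5: 'b' vs 'd' => differ
  Position 6: 'a' vs 'b' => differ
Total differences (Hamming distance): 4

4


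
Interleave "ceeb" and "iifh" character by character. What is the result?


Interleaving "ceeb" and "iifh":
  Position 0: 'c' from first, 'i' from second => "ci"
  Position 1: 'e' from first, 'i' from second => "ei"
  Position 2: 'e' from first, 'f' from second => "ef"
  Position 3: 'b' from first, 'h' from second => "bh"
Result: cieiefbh

cieiefbh


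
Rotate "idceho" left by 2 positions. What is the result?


Input: "idceho", rotate left by 2
First 2 characters: "id"
Remaining characters: "ceho"
Concatenate remaining + first: "ceho" + "id" = "cehoid"

cehoid


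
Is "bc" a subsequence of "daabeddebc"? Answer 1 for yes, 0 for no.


Check if "bc" is a subsequence of "daabeddebc"
Greedy scan:
  Position 0 ('d'): no match needed
  Position 1 ('a'): no match needed
  Position 2 ('a'): no match needed
  Position 3 ('b'): matches sub[0] = 'b'
  Position 4 ('e'): no match needed
  Position 5 ('d'): no match needed
  Position 6 ('d'): no match needed
  Position 7 ('e'): no match needed
  Position 8 ('b'): no match needed
  Position 9 ('c'): matches sub[1] = 'c'
All 2 characters matched => is a subsequence

1


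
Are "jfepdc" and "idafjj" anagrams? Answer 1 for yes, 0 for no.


Strings: "jfepdc", "idafjj"
Sorted first:  cdefjp
Sorted second: adfijj
Differ at position 0: 'c' vs 'a' => not anagrams

0


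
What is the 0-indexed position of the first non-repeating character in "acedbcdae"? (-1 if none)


Input: acedbcdae
Character frequencies:
  'a': 2
  'b': 1
  'c': 2
  'd': 2
  'e': 2
Scanning left to right for freq == 1:
  Position 0 ('a'): freq=2, skip
  Position 1 ('c'): freq=2, skip
  Position 2 ('e'): freq=2, skip
  Position 3 ('d'): freq=2, skip
  Position 4 ('b'): unique! => answer = 4

4
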